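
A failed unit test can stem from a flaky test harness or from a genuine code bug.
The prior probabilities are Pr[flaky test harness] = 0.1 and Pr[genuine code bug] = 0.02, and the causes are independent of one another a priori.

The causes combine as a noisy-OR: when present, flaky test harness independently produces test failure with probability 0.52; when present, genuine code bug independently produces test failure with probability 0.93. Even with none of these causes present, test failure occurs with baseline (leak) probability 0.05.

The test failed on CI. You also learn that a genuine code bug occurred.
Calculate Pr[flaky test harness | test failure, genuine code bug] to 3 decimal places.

Under noisy-OR, P(test failure | causes) = 1 − (1−0.05)·∏(1−qᵢ) over the active causes.
Enumerate both values of flaky test harness and weight by the priors:
  P(test failure | genuine code bug) = 0.9335*0.9 + 0.96808*0.1
        = 0.840150 + 0.096808 = 0.936958
The terms with flaky test harness present sum to 0.096808, so
  P(flaky test harness | test failure, genuine code bug) = 0.096808 / 0.936958 ≈ 0.103

Pr[flaky test harness | test failure, genuine code bug] ≈ 0.103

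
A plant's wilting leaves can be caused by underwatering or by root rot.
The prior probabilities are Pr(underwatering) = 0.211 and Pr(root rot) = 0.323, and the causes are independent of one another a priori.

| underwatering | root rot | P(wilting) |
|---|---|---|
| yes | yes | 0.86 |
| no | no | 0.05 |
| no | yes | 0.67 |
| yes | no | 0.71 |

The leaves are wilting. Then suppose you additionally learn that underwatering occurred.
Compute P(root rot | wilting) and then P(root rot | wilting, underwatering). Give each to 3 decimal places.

For the numerator, keep only root rot=true terms: 0.170747 + 0.058612 = 0.229359
Normalizer over all consistent configurations: 0.05·0.789·0.677 + 0.67·0.789·0.323 + 0.71·0.211·0.677 + 0.86·0.211·0.323 = 0.357488
Posterior = 0.229359 / 0.357488 ≈ 0.642

With the extra evidence:
For the numerator, keep only root rot=true terms: 0.86×0.323 = 0.277780
Denominator P(wilting | underwatering): 0.71×0.677 + 0.86×0.323 = 0.758450
Posterior = 0.277780 / 0.758450 ≈ 0.366

P(root rot | wilting) ≈ 0.642; P(root rot | wilting, underwatering) ≈ 0.366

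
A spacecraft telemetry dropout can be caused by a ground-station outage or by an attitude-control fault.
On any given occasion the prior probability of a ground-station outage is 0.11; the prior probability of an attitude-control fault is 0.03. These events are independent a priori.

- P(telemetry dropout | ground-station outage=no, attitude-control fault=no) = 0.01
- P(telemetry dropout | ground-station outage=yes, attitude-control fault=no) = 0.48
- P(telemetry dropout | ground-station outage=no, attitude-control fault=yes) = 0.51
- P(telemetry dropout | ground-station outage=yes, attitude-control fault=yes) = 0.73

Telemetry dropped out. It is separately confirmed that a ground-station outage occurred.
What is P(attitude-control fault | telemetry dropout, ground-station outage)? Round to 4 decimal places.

P(attitude-control fault | telemetry dropout, ground-station outage) ≈ 0.0449

For the numerator, keep only attitude-control fault=true terms: 0.73×0.03 = 0.021900
Normalizer over all consistent configurations: 0.48×0.97 + 0.73×0.03 = 0.487500
Posterior = 0.021900 / 0.487500 ≈ 0.0449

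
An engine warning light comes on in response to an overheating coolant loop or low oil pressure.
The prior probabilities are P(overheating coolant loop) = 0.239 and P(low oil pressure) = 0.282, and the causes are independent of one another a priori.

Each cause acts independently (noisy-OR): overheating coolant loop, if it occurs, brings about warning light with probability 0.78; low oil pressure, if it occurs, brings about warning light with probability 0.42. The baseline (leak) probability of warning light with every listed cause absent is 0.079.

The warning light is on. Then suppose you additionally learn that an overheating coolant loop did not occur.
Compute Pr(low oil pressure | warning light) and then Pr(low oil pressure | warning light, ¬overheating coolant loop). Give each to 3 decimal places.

Pr(low oil pressure | warning light) ≈ 0.470; Pr(low oil pressure | warning light, ¬overheating coolant loop) ≈ 0.698

Under noisy-OR, P(warning light | causes) = 1 − (1−0.079)·∏(1−qᵢ) over the active causes.
Numerator (weight on configurations with low oil pressure): 0.099966 + 0.059477 = 0.159443
The normalizing constant is 0.079*0.761*0.718 + 0.46582*0.761*0.282 + 0.79738*0.239*0.718 + 0.88248*0.239*0.282 = 0.339440
P(low oil pressure | warning light) = 0.159443/0.339440 ≈ 0.470

With the extra evidence:
Weight on low oil pressure=true, given the evidence: 0.46582·0.282 = 0.131361
Normalizer over all consistent configurations: 0.079·0.718 + 0.46582·0.282 = 0.188083
Posterior = 0.131361 / 0.188083 ≈ 0.698
Ruling out overheating coolant loop raises the posterior on low oil pressure — the flip side of explaining away.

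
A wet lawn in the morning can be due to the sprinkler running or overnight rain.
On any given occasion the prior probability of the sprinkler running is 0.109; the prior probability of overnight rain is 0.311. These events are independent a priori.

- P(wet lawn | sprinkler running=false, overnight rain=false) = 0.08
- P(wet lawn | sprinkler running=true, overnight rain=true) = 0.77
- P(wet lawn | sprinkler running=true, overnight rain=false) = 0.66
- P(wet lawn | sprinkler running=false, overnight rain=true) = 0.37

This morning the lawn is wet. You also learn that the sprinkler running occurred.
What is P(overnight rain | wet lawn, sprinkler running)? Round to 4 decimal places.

P(wet lawn | sprinkler running) = 0.66*0.689 + 0.77*0.311 = 0.454740 + 0.239470 = 0.694210
The overnight rain-present share is 0.77*0.311 = 0.239470.
P(overnight rain | wet lawn, sprinkler running) = 0.239470 / 0.694210 ≈ 0.3450

P(overnight rain | wet lawn, sprinkler running) ≈ 0.3450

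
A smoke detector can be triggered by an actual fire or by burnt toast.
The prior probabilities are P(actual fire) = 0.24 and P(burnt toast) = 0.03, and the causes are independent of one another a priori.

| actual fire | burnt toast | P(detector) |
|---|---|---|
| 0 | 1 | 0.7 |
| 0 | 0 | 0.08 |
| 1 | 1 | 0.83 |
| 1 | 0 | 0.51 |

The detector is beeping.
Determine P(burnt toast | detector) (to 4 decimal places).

P(burnt toast | detector) ≈ 0.1099

Sum P(detector|·) weighted by the priors over the 4 (actual fire, burnt toast) configurations:
  P(detector) = 0.08×0.76×0.97 + 0.7×0.76×0.03 + 0.51×0.24×0.97 + 0.83×0.24×0.03
        = 0.058976 + 0.015960 + 0.118728 + 0.005976 = 0.199640
Configurations with burnt toast contribute 0.021936, so
  P(burnt toast | detector) = 0.021936 / 0.199640 ≈ 0.1099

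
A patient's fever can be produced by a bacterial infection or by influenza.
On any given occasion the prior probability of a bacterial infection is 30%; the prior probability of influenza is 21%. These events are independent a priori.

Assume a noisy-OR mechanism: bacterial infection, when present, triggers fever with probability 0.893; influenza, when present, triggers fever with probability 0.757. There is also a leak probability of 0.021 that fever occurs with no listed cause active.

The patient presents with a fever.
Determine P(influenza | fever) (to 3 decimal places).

Under noisy-OR, P(fever | causes) = 1 − (1−0.021)·∏(1−qᵢ) over the active causes.
P(fever) = 0.021*0.7*0.79 + 0.762103*0.7*0.21 + 0.895247*0.3*0.79 + 0.974545*0.3*0.21 = 0.011613 + 0.112029 + 0.212174 + 0.061396 = 0.397212
Restricting to configurations with influenza present: 0.112029 + 0.061396 = 0.173425.
Hence the posterior is 0.173425/0.397212 ≈ 0.437.

P(influenza | fever) ≈ 0.437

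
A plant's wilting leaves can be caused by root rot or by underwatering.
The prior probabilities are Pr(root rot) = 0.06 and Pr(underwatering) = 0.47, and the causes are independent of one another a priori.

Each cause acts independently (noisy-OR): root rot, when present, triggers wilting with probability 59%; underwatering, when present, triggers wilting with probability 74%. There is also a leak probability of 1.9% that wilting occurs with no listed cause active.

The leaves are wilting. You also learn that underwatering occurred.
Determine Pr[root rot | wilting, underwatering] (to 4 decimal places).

Under noisy-OR, P(wilting | causes) = 1 − (1−0.019)·∏(1−qᵢ) over the active causes.
P(wilting | underwatering) = 0.74494×0.94 + 0.895425×0.06 = 0.700244 + 0.053726 = 0.753970
Restricting to configurations with root rot present: 0.895425×0.06 = 0.053726.
P(root rot | wilting, underwatering) = 0.053726 / 0.753970 ≈ 0.0713

Pr[root rot | wilting, underwatering] ≈ 0.0713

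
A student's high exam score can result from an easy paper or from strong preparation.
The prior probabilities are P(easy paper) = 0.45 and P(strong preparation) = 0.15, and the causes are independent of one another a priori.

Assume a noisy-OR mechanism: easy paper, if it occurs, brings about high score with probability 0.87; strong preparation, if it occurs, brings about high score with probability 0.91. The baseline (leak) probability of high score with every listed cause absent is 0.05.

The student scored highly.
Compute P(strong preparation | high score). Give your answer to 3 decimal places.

P(strong preparation | high score) ≈ 0.284

Under noisy-OR, P(high score | causes) = 1 − (1−0.05)·∏(1−qᵢ) over the active causes.
By total probability over the 4 (easy paper, strong preparation) configurations:
  P(high score) = 0.05·0.55·0.85 + 0.9145·0.55·0.15 + 0.8765·0.45·0.85 + 0.988885·0.45·0.15
        = 0.023375 + 0.075446 + 0.335261 + 0.066750 = 0.500832
Configurations with strong preparation contribute 0.142196, so
  P(strong preparation | high score) = 0.142196 / 0.500832 ≈ 0.284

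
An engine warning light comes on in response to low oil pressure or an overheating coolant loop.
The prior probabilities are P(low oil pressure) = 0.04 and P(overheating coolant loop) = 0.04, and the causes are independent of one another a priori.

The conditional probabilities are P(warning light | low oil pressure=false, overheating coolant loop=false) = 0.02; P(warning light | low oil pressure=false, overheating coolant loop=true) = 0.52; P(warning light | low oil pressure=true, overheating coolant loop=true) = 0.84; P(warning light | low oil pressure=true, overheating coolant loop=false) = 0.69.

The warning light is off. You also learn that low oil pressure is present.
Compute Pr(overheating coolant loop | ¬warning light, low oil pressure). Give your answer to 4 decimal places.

Pr(overheating coolant loop | ¬warning light, low oil pressure) ≈ 0.0211

Enumerate both values of overheating coolant loop and weight by the priors:
  P(¬warning light | low oil pressure) = 0.31×0.96 + 0.16×0.04
        = 0.297600 + 0.006400 = 0.304000
Configurations with overheating coolant loop contribute 0.006400, so
  P(overheating coolant loop | ¬warning light, low oil pressure) = 0.006400 / 0.304000 ≈ 0.0211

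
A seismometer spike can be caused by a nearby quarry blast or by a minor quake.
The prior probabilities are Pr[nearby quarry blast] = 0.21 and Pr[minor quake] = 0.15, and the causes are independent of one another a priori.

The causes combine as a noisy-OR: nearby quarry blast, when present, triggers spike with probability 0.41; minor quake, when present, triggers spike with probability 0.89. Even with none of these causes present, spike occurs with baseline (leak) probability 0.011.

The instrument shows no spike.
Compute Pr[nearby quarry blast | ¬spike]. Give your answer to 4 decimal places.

Pr[nearby quarry blast | ¬spike] ≈ 0.1356

Under noisy-OR, P(spike | causes) = 1 − (1−0.011)·∏(1−qᵢ) over the active causes.
P(¬spike) = 0.989*0.79*0.85 + 0.10879*0.79*0.15 + 0.58351*0.21*0.85 + 0.064186*0.21*0.15 = 0.664114 + 0.012892 + 0.104157 + 0.002022 = 0.783185
The nearby quarry blast-present share is 0.104157 + 0.002022 = 0.106179.
So P(nearby quarry blast | ¬spike) = 0.106179/0.783185 ≈ 0.1356.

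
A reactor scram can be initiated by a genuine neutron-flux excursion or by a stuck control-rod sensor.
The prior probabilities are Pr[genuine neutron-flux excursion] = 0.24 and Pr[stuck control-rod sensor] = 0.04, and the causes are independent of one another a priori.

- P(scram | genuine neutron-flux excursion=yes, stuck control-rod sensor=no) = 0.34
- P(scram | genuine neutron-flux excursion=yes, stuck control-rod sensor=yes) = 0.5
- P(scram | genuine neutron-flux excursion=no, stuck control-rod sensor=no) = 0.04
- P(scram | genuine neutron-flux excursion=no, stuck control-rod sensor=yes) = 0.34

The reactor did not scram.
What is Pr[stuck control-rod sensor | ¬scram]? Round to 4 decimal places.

Pr[stuck control-rod sensor | ¬scram] ≈ 0.0283

P(¬scram) = 0.96*0.76*0.96 + 0.66*0.76*0.04 + 0.66*0.24*0.96 + 0.5*0.24*0.04 = 0.700416 + 0.020064 + 0.152064 + 0.004800 = 0.877344
Of this, 0.024864 comes from 0.020064 + 0.004800 (the stuck control-rod sensor=true cases).
P(stuck control-rod sensor | ¬scram) = 0.024864 / 0.877344 ≈ 0.0283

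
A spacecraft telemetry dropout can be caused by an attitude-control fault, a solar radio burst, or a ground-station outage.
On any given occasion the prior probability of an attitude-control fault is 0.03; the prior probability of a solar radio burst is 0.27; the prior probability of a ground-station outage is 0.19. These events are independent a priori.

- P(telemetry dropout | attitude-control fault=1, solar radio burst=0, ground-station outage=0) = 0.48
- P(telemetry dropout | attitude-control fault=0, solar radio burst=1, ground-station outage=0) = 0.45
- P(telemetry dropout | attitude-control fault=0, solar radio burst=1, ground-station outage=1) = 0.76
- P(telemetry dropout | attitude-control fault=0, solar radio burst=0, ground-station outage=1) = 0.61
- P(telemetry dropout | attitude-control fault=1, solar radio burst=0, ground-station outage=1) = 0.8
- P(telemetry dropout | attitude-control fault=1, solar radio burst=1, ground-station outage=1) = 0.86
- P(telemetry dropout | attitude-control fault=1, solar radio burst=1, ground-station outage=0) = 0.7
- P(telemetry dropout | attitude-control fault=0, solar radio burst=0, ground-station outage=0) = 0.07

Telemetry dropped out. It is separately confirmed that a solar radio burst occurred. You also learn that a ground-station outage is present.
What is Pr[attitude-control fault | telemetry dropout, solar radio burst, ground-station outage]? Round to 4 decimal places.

Pr[attitude-control fault | telemetry dropout, solar radio burst, ground-station outage] ≈ 0.0338

P(telemetry dropout | solar radio burst, ground-station outage) = 0.76×0.97 + 0.86×0.03 = 0.737200 + 0.025800 = 0.763000
The attitude-control fault-present share is 0.86×0.03 = 0.025800.
Hence the posterior is 0.025800/0.763000 ≈ 0.0338.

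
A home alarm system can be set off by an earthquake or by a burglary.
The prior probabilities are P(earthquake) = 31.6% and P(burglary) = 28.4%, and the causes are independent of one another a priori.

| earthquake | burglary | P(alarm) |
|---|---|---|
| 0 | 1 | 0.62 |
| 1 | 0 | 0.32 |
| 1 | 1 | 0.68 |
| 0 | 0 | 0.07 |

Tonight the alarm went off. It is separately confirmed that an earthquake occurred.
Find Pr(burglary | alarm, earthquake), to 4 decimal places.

P(alarm | earthquake) = 0.32×0.716 + 0.68×0.284 = 0.229120 + 0.193120 = 0.422240
The burglary-present share is 0.68×0.284 = 0.193120.
Hence the posterior is 0.193120/0.422240 ≈ 0.4574.

Pr(burglary | alarm, earthquake) ≈ 0.4574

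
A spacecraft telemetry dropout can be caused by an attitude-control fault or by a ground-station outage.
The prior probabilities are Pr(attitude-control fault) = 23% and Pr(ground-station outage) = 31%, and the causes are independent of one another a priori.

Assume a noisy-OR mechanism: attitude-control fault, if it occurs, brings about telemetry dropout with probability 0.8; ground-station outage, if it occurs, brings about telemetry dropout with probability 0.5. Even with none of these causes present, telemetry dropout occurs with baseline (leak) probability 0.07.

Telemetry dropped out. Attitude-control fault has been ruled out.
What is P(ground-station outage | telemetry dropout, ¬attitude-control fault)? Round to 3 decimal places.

Under noisy-OR, P(telemetry dropout | causes) = 1 − (1−0.07)·∏(1−qᵢ) over the active causes.
Numerator (weight on configurations with ground-station outage): 0.535·0.31 = 0.165850
Normalizer over all consistent configurations: 0.07·0.69 + 0.535·0.31 = 0.214150
P(ground-station outage | telemetry dropout, ¬attitude-control fault) = 0.165850/0.214150 ≈ 0.774

P(ground-station outage | telemetry dropout, ¬attitude-control fault) ≈ 0.774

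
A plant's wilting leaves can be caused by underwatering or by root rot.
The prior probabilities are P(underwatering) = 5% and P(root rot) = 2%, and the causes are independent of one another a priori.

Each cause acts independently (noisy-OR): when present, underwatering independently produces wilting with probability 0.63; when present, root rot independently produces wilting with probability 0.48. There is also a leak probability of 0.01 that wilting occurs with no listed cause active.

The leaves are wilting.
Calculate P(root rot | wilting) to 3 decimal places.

P(root rot | wilting) ≈ 0.199

Under noisy-OR, P(wilting | causes) = 1 − (1−0.01)·∏(1−qᵢ) over the active causes.
Sum P(wilting|·) weighted by the priors over the 4 (underwatering, root rot) configurations:
  P(wilting) = 0.01*0.95*0.98 + 0.4852*0.95*0.02 + 0.6337*0.05*0.98 + 0.809524*0.05*0.02
        = 0.009310 + 0.009219 + 0.031051 + 0.000810 = 0.050390
The terms with root rot present sum to 0.010029, so
  P(root rot | wilting) = 0.010029 / 0.050390 ≈ 0.199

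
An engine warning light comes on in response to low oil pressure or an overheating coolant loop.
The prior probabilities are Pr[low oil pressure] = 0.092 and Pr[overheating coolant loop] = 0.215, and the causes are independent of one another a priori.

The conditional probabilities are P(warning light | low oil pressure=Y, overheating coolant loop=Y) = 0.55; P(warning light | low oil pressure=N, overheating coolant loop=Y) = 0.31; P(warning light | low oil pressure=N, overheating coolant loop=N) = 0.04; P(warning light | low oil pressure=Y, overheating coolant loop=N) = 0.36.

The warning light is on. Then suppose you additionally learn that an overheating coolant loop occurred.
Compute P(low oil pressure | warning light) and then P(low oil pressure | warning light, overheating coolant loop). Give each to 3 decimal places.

For the numerator, keep only low oil pressure=true terms: 0.025999 + 0.010879 = 0.036878
Normalizer over all consistent configurations: 0.04·0.908·0.785 + 0.31·0.908·0.215 + 0.36·0.092·0.785 + 0.55·0.092·0.215 = 0.125907
P(low oil pressure | warning light) = 0.036878/0.125907 ≈ 0.293

With the extra evidence:
P(warning light | overheating coolant loop) = 0.31*0.908 + 0.55*0.092 = 0.281480 + 0.050600 = 0.332080
Restricting to configurations with low oil pressure present: 0.55*0.092 = 0.050600.
P(low oil pressure | warning light, overheating coolant loop) = 0.050600 / 0.332080 ≈ 0.152

P(low oil pressure | warning light) ≈ 0.293; P(low oil pressure | warning light, overheating coolant loop) ≈ 0.152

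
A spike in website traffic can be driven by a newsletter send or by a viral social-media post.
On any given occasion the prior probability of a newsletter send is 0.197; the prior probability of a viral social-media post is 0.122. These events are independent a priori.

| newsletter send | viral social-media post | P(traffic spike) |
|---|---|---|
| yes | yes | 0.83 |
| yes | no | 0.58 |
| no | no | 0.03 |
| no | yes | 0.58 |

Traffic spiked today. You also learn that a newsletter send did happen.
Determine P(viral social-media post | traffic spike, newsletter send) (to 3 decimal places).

Sum P(traffic spike|·) weighted by the priors over both values of viral social-media post:
  P(traffic spike | newsletter send) = 0.58×0.878 + 0.83×0.122
        = 0.509240 + 0.101260 = 0.610500
The terms with viral social-media post present sum to 0.101260, so
  P(viral social-media post | traffic spike, newsletter send) = 0.101260 / 0.610500 ≈ 0.166

P(viral social-media post | traffic spike, newsletter send) ≈ 0.166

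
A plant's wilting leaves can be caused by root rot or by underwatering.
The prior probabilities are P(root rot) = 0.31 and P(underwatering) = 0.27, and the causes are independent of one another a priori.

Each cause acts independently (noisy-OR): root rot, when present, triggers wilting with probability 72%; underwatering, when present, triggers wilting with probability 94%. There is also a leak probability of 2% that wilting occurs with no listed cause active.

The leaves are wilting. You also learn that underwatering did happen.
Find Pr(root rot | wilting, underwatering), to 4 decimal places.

Under noisy-OR, P(wilting | causes) = 1 − (1−0.02)·∏(1−qᵢ) over the active causes.
By total probability over both values of root rot:
  P(wilting | underwatering) = 0.9412*0.69 + 0.983536*0.31
        = 0.649428 + 0.304896 = 0.954324
Configurations with root rot contribute 0.304896, so
  P(root rot | wilting, underwatering) = 0.304896 / 0.954324 ≈ 0.3195

Pr(root rot | wilting, underwatering) ≈ 0.3195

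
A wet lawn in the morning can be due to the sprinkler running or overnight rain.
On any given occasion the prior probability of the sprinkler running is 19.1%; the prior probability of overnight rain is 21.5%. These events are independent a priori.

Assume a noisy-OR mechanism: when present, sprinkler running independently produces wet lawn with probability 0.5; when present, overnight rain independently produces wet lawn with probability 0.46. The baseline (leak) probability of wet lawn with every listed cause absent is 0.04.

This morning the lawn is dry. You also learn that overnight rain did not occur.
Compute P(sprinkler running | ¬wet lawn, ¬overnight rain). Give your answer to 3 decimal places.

Under noisy-OR, P(wet lawn | causes) = 1 − (1−0.04)·∏(1−qᵢ) over the active causes.
Sum P(¬wet lawn|·) weighted by the priors over both values of sprinkler running:
  P(¬wet lawn | ¬overnight rain) = 0.96·0.809 + 0.48·0.191
        = 0.776640 + 0.091680 = 0.868320
Keeping only the sprinkler running-present terms gives 0.091680, so
  P(sprinkler running | ¬wet lawn, ¬overnight rain) = 0.091680 / 0.868320 ≈ 0.106

P(sprinkler running | ¬wet lawn, ¬overnight rain) ≈ 0.106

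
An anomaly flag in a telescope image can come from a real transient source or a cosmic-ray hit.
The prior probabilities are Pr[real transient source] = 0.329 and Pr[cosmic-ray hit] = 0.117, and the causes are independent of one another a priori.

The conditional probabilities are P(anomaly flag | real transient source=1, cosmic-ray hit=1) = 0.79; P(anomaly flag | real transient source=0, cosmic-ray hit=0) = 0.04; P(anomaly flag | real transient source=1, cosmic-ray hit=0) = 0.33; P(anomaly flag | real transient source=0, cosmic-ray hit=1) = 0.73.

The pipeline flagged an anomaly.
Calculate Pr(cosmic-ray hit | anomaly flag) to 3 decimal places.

Pr(cosmic-ray hit | anomaly flag) ≈ 0.423

For the numerator, keep only cosmic-ray hit=true terms: 0.057310 + 0.030409 = 0.087719
Denominator P(anomaly flag): 0.04*0.671*0.883 + 0.73*0.671*0.117 + 0.33*0.329*0.883 + 0.79*0.329*0.117 = 0.207286
Posterior = 0.087719 / 0.207286 ≈ 0.423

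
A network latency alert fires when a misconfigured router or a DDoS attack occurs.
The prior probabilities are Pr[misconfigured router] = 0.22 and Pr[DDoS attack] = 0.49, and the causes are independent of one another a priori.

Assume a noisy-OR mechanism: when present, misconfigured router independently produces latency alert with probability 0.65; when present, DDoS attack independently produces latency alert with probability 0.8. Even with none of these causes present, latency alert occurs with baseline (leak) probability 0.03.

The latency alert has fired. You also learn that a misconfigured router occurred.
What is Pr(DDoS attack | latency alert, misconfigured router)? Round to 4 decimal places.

Pr(DDoS attack | latency alert, misconfigured router) ≈ 0.5755

Under noisy-OR, P(latency alert | causes) = 1 − (1−0.03)·∏(1−qᵢ) over the active causes.
For the numerator, keep only DDoS attack=true terms: 0.9321×0.49 = 0.456729
Denominator P(latency alert | misconfigured router): 0.6605×0.51 + 0.9321×0.49 = 0.793584
Posterior = 0.456729 / 0.793584 ≈ 0.5755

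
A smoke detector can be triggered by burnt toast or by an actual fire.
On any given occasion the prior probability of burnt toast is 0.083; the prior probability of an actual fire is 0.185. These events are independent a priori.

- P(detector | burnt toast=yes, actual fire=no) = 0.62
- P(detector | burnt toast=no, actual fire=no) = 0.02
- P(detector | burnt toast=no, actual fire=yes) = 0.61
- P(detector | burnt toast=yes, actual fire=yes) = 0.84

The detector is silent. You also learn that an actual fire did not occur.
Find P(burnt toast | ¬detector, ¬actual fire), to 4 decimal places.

P(burnt toast | ¬detector, ¬actual fire) ≈ 0.0339

Numerator (weight on configurations with burnt toast): 0.38*0.083 = 0.031540
Normalizer over all consistent configurations: 0.98*0.917 + 0.38*0.083 = 0.930200
P(burnt toast | ¬detector, ¬actual fire) = 0.031540/0.930200 ≈ 0.0339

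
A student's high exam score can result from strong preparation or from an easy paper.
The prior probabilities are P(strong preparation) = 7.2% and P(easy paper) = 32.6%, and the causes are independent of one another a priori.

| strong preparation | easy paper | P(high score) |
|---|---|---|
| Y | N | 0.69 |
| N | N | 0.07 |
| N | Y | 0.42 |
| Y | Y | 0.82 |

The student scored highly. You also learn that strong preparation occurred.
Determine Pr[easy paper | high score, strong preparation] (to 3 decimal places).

Pr[easy paper | high score, strong preparation] ≈ 0.365

By total probability over both values of easy paper:
  P(high score | strong preparation) = 0.69×0.674 + 0.82×0.326
        = 0.465060 + 0.267320 = 0.732380
Keeping only the easy paper-present terms gives 0.267320, so
  P(easy paper | high score, strong preparation) = 0.267320 / 0.732380 ≈ 0.365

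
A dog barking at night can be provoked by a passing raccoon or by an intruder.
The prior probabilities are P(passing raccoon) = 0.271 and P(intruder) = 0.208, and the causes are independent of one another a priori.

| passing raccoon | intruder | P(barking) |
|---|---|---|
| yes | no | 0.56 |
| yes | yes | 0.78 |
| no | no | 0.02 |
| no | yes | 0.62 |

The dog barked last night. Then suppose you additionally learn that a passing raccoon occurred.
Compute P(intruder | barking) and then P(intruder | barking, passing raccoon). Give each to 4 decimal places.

Numerator (weight on configurations with intruder): 0.094012 + 0.043967 = 0.137979
Normalizer over all consistent configurations: 0.02*0.729*0.792 + 0.62*0.729*0.208 + 0.56*0.271*0.792 + 0.78*0.271*0.208 = 0.269720
P(intruder | barking) = 0.137979/0.269720 ≈ 0.5116

Now condition on the additional information:
Weight on intruder=true, given the evidence: 0.78·0.208 = 0.162240
Denominator P(barking | passing raccoon): 0.56·0.792 + 0.78·0.208 = 0.605760
Posterior = 0.162240 / 0.605760 ≈ 0.2678
Conditioning on passing raccoon lowers the posterior on intruder: the classic explaining-away effect in a common-effect structure.

P(intruder | barking) ≈ 0.5116; P(intruder | barking, passing raccoon) ≈ 0.2678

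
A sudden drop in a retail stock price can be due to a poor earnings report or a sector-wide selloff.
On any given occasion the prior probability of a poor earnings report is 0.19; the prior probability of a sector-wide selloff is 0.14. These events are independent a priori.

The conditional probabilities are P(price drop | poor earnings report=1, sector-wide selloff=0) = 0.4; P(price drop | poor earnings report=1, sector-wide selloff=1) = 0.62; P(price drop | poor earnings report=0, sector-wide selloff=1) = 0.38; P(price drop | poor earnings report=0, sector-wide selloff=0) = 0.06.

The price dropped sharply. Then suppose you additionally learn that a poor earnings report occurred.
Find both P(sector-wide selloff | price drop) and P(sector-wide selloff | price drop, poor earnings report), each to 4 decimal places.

P(sector-wide selloff | price drop) ≈ 0.3573; P(sector-wide selloff | price drop, poor earnings report) ≈ 0.2015

Sum P(price drop|·) weighted by the priors over the 4 (poor earnings report, sector-wide selloff) configurations:
  P(price drop) = 0.06×0.81×0.86 + 0.38×0.81×0.14 + 0.4×0.19×0.86 + 0.62×0.19×0.14
        = 0.041796 + 0.043092 + 0.065360 + 0.016492 = 0.166740
The terms with sector-wide selloff present sum to 0.059584, so
  P(sector-wide selloff | price drop) = 0.059584 / 0.166740 ≈ 0.3573

Now condition on the additional information:
P(price drop | poor earnings report) = 0.4×0.86 + 0.62×0.14 = 0.344000 + 0.086800 = 0.430800
Restricting to configurations with sector-wide selloff present: 0.62×0.14 = 0.086800.
Hence the posterior is 0.086800/0.430800 ≈ 0.2015.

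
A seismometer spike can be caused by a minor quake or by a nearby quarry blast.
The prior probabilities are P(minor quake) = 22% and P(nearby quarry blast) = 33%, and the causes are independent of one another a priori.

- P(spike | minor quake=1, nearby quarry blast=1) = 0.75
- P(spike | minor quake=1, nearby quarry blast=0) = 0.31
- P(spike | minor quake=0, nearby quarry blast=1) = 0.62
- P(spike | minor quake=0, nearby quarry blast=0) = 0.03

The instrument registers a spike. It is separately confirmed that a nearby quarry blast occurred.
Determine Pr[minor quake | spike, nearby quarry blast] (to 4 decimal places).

Pr[minor quake | spike, nearby quarry blast] ≈ 0.2544

Sum P(spike|·) weighted by the priors over both values of minor quake:
  P(spike | nearby quarry blast) = 0.62·0.78 + 0.75·0.22
        = 0.483600 + 0.165000 = 0.648600
Configurations with minor quake contribute 0.165000, so
  P(minor quake | spike, nearby quarry blast) = 0.165000 / 0.648600 ≈ 0.2544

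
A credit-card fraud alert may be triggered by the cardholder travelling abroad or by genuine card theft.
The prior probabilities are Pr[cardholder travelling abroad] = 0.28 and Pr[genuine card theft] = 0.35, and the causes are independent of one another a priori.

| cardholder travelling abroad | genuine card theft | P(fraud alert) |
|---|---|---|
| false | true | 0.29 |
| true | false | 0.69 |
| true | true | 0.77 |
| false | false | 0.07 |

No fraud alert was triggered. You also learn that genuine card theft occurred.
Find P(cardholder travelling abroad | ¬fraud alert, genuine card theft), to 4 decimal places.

P(¬fraud alert | genuine card theft) = 0.71·0.72 + 0.23·0.28 = 0.511200 + 0.064400 = 0.575600
Of this, 0.064400 comes from 0.23·0.28 (the cardholder travelling abroad=true cases).
P(cardholder travelling abroad | ¬fraud alert, genuine card theft) = 0.064400 / 0.575600 ≈ 0.1119

P(cardholder travelling abroad | ¬fraud alert, genuine card theft) ≈ 0.1119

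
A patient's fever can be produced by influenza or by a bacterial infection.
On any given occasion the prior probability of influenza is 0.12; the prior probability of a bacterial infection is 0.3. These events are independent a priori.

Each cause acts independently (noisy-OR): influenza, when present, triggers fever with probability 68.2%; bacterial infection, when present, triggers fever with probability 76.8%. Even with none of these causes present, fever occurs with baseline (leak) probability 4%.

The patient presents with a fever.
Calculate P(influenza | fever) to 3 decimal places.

P(influenza | fever) ≈ 0.285

Under noisy-OR, P(fever | causes) = 1 − (1−0.04)·∏(1−qᵢ) over the active causes.
Numerator (weight on configurations with influenza): 0.058356 + 0.033450 = 0.091806
Normalizer over all consistent configurations: 0.04·0.88·0.7 + 0.77728·0.88·0.3 + 0.69472·0.12·0.7 + 0.929175·0.12·0.3 = 0.321648
Posterior = 0.091806 / 0.321648 ≈ 0.285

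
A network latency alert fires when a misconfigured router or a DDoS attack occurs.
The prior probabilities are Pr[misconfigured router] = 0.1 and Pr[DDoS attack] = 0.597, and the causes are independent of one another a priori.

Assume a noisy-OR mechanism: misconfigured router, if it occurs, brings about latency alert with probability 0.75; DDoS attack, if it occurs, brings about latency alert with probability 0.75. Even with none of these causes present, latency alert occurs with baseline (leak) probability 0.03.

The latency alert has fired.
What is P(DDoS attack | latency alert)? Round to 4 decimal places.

P(DDoS attack | latency alert) ≈ 0.9179

Under noisy-OR, P(latency alert | causes) = 1 − (1−0.03)·∏(1−qᵢ) over the active causes.
By total probability over the 4 (misconfigured router, DDoS attack) configurations:
  P(latency alert) = 0.03*0.9*0.403 + 0.7575*0.9*0.597 + 0.7575*0.1*0.403 + 0.939375*0.1*0.597
        = 0.010881 + 0.407005 + 0.030527 + 0.056081 = 0.504494
Configurations with DDoS attack contribute 0.463086, so
  P(DDoS attack | latency alert) = 0.463086 / 0.504494 ≈ 0.9179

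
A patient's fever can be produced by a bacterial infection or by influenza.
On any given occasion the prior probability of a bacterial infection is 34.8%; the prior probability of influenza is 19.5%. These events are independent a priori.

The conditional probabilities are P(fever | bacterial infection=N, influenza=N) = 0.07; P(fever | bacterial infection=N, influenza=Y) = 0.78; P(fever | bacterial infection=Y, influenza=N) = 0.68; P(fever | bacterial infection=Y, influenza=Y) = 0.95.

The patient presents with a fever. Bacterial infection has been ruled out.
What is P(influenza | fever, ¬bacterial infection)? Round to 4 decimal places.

P(fever | ¬bacterial infection) = 0.07×0.805 + 0.78×0.195 = 0.056350 + 0.152100 = 0.208450
Of this, 0.152100 comes from 0.78×0.195 (the influenza=true cases).
So P(influenza | fever, ¬bacterial infection) = 0.152100/0.208450 ≈ 0.7297.

P(influenza | fever, ¬bacterial infection) ≈ 0.7297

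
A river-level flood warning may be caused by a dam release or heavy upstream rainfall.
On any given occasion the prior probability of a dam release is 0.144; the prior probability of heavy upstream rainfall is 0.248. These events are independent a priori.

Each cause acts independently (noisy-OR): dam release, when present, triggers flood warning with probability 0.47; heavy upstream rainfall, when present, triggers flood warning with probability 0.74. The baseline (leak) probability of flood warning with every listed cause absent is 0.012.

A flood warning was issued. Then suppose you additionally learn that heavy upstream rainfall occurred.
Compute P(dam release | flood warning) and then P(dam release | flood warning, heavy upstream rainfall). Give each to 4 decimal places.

Under noisy-OR, P(flood warning | causes) = 1 − (1−0.012)·∏(1−qᵢ) over the active causes.
P(flood warning) = 0.012*0.856*0.752 + 0.74312*0.856*0.248 + 0.47636*0.144*0.752 + 0.863854*0.144*0.248 = 0.007725 + 0.157755 + 0.051584 + 0.030850 = 0.247914
The dam release-present share is 0.051584 + 0.030850 = 0.082434.
So P(dam release | flood warning) = 0.082434/0.247914 ≈ 0.3325.

Now condition on the additional information:
P(flood warning | heavy upstream rainfall) = 0.74312·0.856 + 0.863854·0.144 = 0.636111 + 0.124395 = 0.760506
Restricting to configurations with dam release present: 0.863854·0.144 = 0.124395.
P(dam release | flood warning, heavy upstream rainfall) = 0.124395 / 0.760506 ≈ 0.1636

P(dam release | flood warning) ≈ 0.3325; P(dam release | flood warning, heavy upstream rainfall) ≈ 0.1636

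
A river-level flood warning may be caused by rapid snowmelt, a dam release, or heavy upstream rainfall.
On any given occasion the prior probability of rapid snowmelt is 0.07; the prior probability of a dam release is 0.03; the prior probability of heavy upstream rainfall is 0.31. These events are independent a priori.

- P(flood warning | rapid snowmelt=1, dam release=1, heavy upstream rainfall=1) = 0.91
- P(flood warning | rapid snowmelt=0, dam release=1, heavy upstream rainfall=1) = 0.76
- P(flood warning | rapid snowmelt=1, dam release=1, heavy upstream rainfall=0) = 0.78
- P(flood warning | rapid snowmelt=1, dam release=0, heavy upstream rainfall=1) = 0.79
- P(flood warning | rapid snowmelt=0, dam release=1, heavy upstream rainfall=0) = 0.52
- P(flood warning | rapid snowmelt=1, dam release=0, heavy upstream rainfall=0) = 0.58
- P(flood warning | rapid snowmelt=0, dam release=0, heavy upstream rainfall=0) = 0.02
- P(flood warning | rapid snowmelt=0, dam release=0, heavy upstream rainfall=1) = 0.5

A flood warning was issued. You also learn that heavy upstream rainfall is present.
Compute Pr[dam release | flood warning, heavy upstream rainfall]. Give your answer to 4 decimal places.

Enumerate the 4 (rapid snowmelt, dam release) configurations and weight by the priors:
  P(flood warning | heavy upstream rainfall) = 0.5·0.93·0.97 + 0.76·0.93·0.03 + 0.79·0.07·0.97 + 0.91·0.07·0.03
        = 0.451050 + 0.021204 + 0.053641 + 0.001911 = 0.527806
The terms with dam release present sum to 0.023115, so
  P(dam release | flood warning, heavy upstream rainfall) = 0.023115 / 0.527806 ≈ 0.0438

Pr[dam release | flood warning, heavy upstream rainfall] ≈ 0.0438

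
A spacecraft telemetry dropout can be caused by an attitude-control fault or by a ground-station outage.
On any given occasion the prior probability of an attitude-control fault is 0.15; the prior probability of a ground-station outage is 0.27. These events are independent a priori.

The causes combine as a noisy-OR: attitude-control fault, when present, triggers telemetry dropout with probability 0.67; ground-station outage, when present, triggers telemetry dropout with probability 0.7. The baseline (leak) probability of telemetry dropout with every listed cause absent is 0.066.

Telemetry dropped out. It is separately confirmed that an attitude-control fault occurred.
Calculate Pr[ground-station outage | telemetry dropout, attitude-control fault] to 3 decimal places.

Pr[ground-station outage | telemetry dropout, attitude-control fault] ≈ 0.327

Under noisy-OR, P(telemetry dropout | causes) = 1 − (1−0.066)·∏(1−qᵢ) over the active causes.
P(telemetry dropout | attitude-control fault) = 0.69178*0.73 + 0.907534*0.27 = 0.504999 + 0.245034 = 0.750033
The ground-station outage-present share is 0.907534*0.27 = 0.245034.
So P(ground-station outage | telemetry dropout, attitude-control fault) = 0.245034/0.750033 ≈ 0.327.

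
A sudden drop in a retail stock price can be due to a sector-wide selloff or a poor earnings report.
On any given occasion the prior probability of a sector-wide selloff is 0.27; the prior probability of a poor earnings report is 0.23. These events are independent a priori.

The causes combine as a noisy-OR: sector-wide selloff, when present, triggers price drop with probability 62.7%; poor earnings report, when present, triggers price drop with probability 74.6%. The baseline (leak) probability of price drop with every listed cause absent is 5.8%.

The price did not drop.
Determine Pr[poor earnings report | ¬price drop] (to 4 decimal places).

Under noisy-OR, P(price drop | causes) = 1 − (1−0.058)·∏(1−qᵢ) over the active causes.
Sum P(¬price drop|·) weighted by the priors over the 4 (sector-wide selloff, poor earnings report) configurations:
  P(¬price drop) = 0.942×0.73×0.77 + 0.239268×0.73×0.23 + 0.351366×0.27×0.77 + 0.089247×0.27×0.23
        = 0.529498 + 0.040173 + 0.073049 + 0.005542 = 0.648262
The terms with poor earnings report present sum to 0.045715, so
  P(poor earnings report | ¬price drop) = 0.045715 / 0.648262 ≈ 0.0705

Pr[poor earnings report | ¬price drop] ≈ 0.0705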